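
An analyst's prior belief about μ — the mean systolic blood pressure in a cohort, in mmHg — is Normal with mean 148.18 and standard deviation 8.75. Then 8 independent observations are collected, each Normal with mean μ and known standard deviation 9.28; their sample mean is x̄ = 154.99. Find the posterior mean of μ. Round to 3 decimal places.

Prior precision 1/τ₀² = 1/8.75² = 0.0130612; data precision n/σ² = 8/9.28² = 0.0928954.
Posterior precision = 0.0130612 + 0.0928954 = 0.105957.
Posterior mean = (0.0130612·148.18 + 0.0928954·154.99) / 0.105957 = 154.151.

Posterior mean ≈ 154.151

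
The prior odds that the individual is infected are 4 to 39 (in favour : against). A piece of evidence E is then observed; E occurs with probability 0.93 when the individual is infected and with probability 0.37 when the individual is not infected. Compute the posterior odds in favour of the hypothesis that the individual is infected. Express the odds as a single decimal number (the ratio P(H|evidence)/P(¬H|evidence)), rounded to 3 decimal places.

Posterior odds ≈ 0.258

Prior odds = 4/39 = 0.10256.
Likelihood ratio for E = 0.93/0.37 = 2.5135.
Posterior odds = prior odds × LR = 0.25780.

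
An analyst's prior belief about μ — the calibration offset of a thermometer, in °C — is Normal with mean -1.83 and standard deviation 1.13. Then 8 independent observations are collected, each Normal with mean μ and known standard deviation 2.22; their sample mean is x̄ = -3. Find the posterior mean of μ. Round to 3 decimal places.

Posterior mean ≈ -2.619

Prior precision 1/τ₀² = 1/1.13² = 0.783147; data precision n/σ² = 8/2.22² = 1.62324.
Posterior precision = 0.783147 + 1.62324 = 2.40639.
Posterior mean = (0.783147·-1.83 + 1.62324·-3) / 2.40639 = -2.619.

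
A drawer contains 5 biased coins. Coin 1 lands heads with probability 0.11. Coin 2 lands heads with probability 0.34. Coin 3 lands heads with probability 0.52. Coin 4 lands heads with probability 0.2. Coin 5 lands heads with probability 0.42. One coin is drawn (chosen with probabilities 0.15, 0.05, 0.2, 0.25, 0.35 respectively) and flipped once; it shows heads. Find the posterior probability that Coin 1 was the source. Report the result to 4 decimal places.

Posterior probability ≈ 0.0493

P(heads|C1) = 0.11; P(heads|C2) = 0.34; P(heads|C3) = 0.52; P(heads|C4) = 0.2; P(heads|C5) = 0.42.
Prior × likelihood for each source: 0.15·0.11=0.01650, 0.05·0.34=0.01700, 0.2·0.52=0.1040, 0.25·0.2=0.05000, 0.35·0.42=0.1470. Summing gives P(heads) = 0.33450.
P(Coin 1 | heads) = 0.01650 / 0.33450 = 0.0493.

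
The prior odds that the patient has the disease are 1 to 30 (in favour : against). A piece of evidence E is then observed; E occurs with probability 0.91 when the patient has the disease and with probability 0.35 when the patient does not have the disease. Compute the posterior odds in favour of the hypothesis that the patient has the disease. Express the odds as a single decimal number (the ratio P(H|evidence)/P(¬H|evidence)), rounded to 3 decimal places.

Prior odds = 1/30 = 0.033333.
Likelihood ratio for E = 0.91/0.35 = 2.6000.
Posterior odds = prior odds × LR = 0.086667.

Posterior odds ≈ 0.087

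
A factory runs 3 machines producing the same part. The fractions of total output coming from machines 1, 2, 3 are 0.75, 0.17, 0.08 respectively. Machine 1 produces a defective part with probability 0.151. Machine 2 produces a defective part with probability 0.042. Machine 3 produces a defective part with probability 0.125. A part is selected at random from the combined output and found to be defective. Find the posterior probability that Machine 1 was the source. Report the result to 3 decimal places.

Tabulate prior·likelihood by source: [1] prior 0.75, lik 0.151, product 0.1132; [2] prior 0.17, lik 0.042, product 0.007140; [3] prior 0.08, lik 0.125, product 0.01000.
Normalizing constant = 0.13039; the posterior for Machine 1 is its product over the sum, 0.1132/0.13039 = 0.869.

Posterior probability ≈ 0.869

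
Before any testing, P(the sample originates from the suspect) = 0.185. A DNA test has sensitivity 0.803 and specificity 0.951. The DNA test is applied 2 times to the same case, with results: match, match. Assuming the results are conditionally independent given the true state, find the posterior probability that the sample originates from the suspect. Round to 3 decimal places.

Posterior P(H) ≈ 0.984

With H the event that the sample originates from the suspect, the joint likelihood of the observed sequence is P(data|H) = 0.803·0.803 = 0.64481 and P(data|¬H) = 0.049·0.049 = 0.0024010.
Bayes: P(H|data) = 0.185·0.64481 / (0.185·0.64481 + 0.815·0.0024010) = 0.11929/0.12125 = 0.9839.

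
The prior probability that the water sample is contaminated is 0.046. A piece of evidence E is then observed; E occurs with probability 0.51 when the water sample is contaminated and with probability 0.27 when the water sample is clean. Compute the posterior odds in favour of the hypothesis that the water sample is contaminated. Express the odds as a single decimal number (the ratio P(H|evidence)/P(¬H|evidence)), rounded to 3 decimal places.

Prior odds = 0.046/(1−0.046) = 0.048218.
Likelihood ratio for E = 0.51/0.27 = 1.8889.
Posterior odds = prior odds × LR = 0.091078.

Posterior odds ≈ 0.091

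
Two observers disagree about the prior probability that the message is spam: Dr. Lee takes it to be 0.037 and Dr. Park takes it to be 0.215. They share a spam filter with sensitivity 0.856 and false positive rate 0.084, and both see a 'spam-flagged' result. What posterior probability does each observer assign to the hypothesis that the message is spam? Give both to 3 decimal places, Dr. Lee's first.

The likelihood ratio for a 'spam-flagged' result is 0.856/0.084 = 10.190.
Dr. Lee: prior odds 0.037/0.963 = 0.038422; posterior odds 0.39153; posterior probability 0.281.
Dr. Park: prior odds 0.215/0.785 = 0.27389; posterior odds 2.7910; posterior probability 0.736.

Dr. Lee: 0.281; Dr. Park: 0.736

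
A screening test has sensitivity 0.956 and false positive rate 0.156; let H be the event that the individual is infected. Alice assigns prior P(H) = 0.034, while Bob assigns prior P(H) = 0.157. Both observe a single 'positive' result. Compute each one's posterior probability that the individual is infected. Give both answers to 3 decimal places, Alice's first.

P('+'|H) = 0.956, P('+'|¬H) = 0.156.
Alice: numerator 0.956·0.034 = 0.032504; evidence = 0.032504+0.156·0.966 = 0.18320; posterior = 0.177.
Bob: numerator 0.956·0.157 = 0.15009; evidence = 0.15009+0.156·0.843 = 0.28160; posterior = 0.533.

Alice: 0.177; Bob: 0.533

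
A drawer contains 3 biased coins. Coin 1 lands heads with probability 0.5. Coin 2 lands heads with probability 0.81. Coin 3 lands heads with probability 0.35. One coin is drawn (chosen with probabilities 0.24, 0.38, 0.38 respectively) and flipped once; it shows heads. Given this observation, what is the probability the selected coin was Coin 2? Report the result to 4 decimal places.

P(heads|C1) = 0.5; P(heads|C2) = 0.81; P(heads|C3) = 0.35.
Prior × likelihood for each source: 0.24·0.5=0.1200, 0.38·0.81=0.3078, 0.38·0.35=0.1330. Summing gives P(heads) = 0.56080.
P(Coin 2 | heads) = 0.3078 / 0.56080 = 0.5489.

Posterior probability ≈ 0.5489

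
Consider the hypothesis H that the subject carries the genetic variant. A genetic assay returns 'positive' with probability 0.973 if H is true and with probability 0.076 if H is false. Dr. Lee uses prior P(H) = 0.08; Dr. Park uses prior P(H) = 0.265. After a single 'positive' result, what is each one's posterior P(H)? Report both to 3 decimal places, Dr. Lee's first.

P('+'|H) = 0.973, P('+'|¬H) = 0.076.
Dr. Lee: numerator 0.973·0.08 = 0.077840; evidence = 0.077840+0.076·0.92 = 0.14776; posterior = 0.527.
Dr. Park: numerator 0.973·0.265 = 0.25784; evidence = 0.25784+0.076·0.735 = 0.31371; posterior = 0.822.

Dr. Lee: 0.527; Dr. Park: 0.822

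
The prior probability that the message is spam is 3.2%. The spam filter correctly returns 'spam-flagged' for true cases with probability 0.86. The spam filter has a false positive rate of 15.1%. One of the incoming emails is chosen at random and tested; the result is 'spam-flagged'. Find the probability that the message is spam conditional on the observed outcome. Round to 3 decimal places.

Write H for 'the message is spam'. Prior odds H:¬H = 0.032/0.968 = 0.033058. For the 'spam-flagged' outcome, the likelihood ratio is 0.86/0.151 = 5.6954.
Posterior odds = 0.033058 × 5.6954 = 0.18828, so P(H|E) = 0.18828/(1+0.18828) = 0.158.

P(H | E) ≈ 0.158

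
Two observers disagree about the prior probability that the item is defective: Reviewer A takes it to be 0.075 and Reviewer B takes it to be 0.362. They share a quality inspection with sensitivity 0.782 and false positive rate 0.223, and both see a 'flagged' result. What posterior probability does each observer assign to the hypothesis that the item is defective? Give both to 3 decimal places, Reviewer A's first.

P('+'|H) = 0.782, P('+'|¬H) = 0.223.
Reviewer A: numerator 0.782·0.075 = 0.058650; evidence = 0.058650+0.223·0.925 = 0.26493; posterior = 0.221.
Reviewer B: numerator 0.782·0.362 = 0.28308; evidence = 0.28308+0.223·0.638 = 0.42536; posterior = 0.666.

Reviewer A: 0.221; Reviewer B: 0.666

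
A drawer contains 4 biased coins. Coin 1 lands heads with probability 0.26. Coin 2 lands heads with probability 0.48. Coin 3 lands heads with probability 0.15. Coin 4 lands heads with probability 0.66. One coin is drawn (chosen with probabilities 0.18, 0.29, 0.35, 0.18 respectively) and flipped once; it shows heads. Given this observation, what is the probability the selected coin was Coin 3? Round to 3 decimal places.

Posterior probability ≈ 0.147

Tabulate prior·likelihood by source: [1] prior 0.18, lik 0.26, product 0.04680; [2] prior 0.29, lik 0.48, product 0.1392; [3] prior 0.35, lik 0.15, product 0.05250; [4] prior 0.18, lik 0.66, product 0.1188.
Normalizing constant = 0.35730; the posterior for Coin 3 is its product over the sum, 0.05250/0.35730 = 0.147.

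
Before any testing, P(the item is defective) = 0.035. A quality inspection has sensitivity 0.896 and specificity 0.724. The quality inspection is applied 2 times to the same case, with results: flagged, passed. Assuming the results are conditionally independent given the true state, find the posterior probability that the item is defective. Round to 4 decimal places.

Let H be the event that the item is defective; start with P(H) = 0.035. P('flagged'|H) = 0.896, P('flagged'|¬H) = 0.276.
Update on result 1 ('flagged'): P(H) ← 0.896·0.0350 / (0.896·0.0350 + 0.276·0.9650) = 0.031360/0.29770 = 0.1053.
Update on result 2 ('passed'): P(H) ← 0.104·0.1053 / (0.104·0.1053 + 0.724·0.8947) = 0.010955/0.65869 = 0.0166.

Posterior P(H) ≈ 0.0166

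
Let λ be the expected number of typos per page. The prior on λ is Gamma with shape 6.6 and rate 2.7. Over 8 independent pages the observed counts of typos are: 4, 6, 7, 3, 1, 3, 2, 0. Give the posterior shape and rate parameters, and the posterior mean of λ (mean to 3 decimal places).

Posterior: Gamma(shape=32.6, rate=10.7); mean ≈ 3.047

Total count ∑xᵢ = 26 over n = 8 pages.
Gamma is conjugate to the Poisson likelihood: posterior is Gamma(shape = 6.6+26 = 32.6, rate = 2.7+8 = 10.7).
Posterior mean = shape/rate = 32.6/10.7 = 3.047.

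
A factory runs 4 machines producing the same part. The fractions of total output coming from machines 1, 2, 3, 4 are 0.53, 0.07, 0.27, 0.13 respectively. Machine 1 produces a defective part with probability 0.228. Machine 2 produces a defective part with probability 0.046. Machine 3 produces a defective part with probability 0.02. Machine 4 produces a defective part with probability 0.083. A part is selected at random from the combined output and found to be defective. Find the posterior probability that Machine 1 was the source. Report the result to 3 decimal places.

P(defective|M1) = 0.228; P(defective|M2) = 0.046; P(defective|M3) = 0.02; P(defective|M4) = 0.083.
Prior × likelihood for each source: 0.53·0.228=0.1208, 0.07·0.046=0.003220, 0.27·0.02=0.005400, 0.13·0.083=0.01079. Summing gives P(defective) = 0.14025.
P(Machine 1 | defective) = 0.1208 / 0.14025 = 0.862.

Posterior probability ≈ 0.862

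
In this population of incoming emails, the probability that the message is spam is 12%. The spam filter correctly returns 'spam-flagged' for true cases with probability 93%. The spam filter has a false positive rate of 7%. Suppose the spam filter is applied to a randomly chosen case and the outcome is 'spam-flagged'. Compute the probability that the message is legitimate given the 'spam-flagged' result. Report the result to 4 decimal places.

Let H be the event that the message is spam. P(H) = 0.12, so P(¬H) = 0.88. With E the 'spam-flagged' result, P(E|H) = 0.93 and P(E|¬H) = 0.07.
P(E) = 0.93·0.12 + 0.07·0.88 = 0.11160 + 0.061600 = 0.17320.
By Bayes' theorem, P(H|E) = 0.11160 / 0.17320 = 0.6443. Hence P(¬H|E) = 1 − 0.6443 = 0.3557.

P(¬H | E) ≈ 0.3557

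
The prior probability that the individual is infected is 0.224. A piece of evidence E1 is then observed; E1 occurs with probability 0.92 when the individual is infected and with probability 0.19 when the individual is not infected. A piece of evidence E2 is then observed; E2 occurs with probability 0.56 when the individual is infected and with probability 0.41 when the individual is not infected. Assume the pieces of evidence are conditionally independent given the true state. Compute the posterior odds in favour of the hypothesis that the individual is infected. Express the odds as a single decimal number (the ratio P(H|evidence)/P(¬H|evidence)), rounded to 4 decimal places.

Prior odds = 0.224/(1−0.224) = 0.28866. In log-odds, ln(0.28866) = -1.2425.
Add log likelihood ratios: ln(4.8421) + ln(1.3659) = 1.8891.
Posterior log-odds = 0.64662, so posterior odds = exp(0.64662) = 1.9091.

Posterior odds ≈ 1.9091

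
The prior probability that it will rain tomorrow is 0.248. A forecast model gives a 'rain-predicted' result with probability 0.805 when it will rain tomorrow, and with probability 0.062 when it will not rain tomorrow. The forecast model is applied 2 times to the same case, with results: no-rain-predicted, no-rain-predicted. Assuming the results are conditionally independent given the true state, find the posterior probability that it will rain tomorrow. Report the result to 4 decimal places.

With H the event that it will rain tomorrow, the joint likelihood of the observed sequence is P(data|H) = 0.195·0.195 = 0.038025 and P(data|¬H) = 0.938·0.938 = 0.87984.
Bayes: P(H|data) = 0.248·0.038025 / (0.248·0.038025 + 0.752·0.87984) = 0.0094302/0.67107 = 0.0141.

Posterior P(H) ≈ 0.0141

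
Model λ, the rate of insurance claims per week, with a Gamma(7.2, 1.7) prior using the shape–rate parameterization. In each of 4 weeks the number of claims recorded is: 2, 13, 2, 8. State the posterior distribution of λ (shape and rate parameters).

The Poisson likelihood adds the total count to the shape and the number of exposure periods to the rate. Here ∑xᵢ = 25 and n = 4, so shape 7.2→32.2 and rate 1.7→5.7.

Posterior: Gamma(shape=32.2, rate=5.7)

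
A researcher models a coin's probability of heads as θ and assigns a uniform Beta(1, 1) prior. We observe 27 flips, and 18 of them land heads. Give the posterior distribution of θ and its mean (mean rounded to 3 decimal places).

Posterior: Beta(19, 10); mean ≈ 0.655

The binomial likelihood is conjugate to the Beta prior: with 18 successes and 9 failures, the posterior is Beta(1+18, 1+9) = Beta(19, 10).
E[θ | data] = 19/(19+10) = 0.655.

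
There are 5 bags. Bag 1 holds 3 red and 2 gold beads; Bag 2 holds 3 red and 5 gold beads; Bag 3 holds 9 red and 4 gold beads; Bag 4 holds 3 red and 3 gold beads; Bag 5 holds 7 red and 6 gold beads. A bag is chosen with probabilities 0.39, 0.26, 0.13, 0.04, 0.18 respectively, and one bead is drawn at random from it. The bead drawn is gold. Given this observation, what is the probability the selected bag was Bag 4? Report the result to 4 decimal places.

P(gold|Bag 1) = 0.4; P(gold|Bag 2) = 0.625; P(gold|Bag 3) = 0.3077; P(gold|Bag 4) = 0.5; P(gold|Bag 5) = 0.4615.
Prior × likelihood for each source: 0.39·0.4=0.1560, 0.26·0.625=0.1625, 0.13·0.3077=0.04000, 0.04·0.5=0.02000, 0.18·0.4615=0.08308. Summing gives P(gold) = 0.46158.
P(Bag 4 | gold) = 0.02000 / 0.46158 = 0.0433.

Posterior probability ≈ 0.0433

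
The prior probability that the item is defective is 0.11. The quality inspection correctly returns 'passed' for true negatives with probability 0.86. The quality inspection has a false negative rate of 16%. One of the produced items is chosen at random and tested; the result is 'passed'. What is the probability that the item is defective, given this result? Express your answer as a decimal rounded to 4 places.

Write H for 'the item is defective'. Prior odds H:¬H = 0.11/0.89 = 0.12360. For the 'passed' outcome, the likelihood ratio is 0.16/0.86 = 0.18605.
Posterior odds = 0.12360 × 0.18605 = 0.022995, so P(H|E) = 0.022995/(1+0.022995) = 0.0225.

P(H | E) ≈ 0.0225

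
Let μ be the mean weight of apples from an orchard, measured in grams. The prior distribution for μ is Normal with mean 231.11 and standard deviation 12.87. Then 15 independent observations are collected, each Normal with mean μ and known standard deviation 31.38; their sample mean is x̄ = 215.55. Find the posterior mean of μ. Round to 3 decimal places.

Posterior mean ≈ 219.967

Prior precision 1/τ₀² = 1/12.87² = 0.00603730; data precision n/σ² = 15/31.38² = 0.0152330.
Posterior precision = 0.00603730 + 0.0152330 = 0.0212703.
Posterior mean = (0.00603730·231.11 + 0.0152330·215.55) / 0.0212703 = 219.967.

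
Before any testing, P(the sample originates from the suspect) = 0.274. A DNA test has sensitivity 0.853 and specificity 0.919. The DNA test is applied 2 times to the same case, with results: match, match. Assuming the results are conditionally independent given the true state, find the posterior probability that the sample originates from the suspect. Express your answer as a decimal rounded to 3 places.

Let H be the event that the sample originates from the suspect; start with P(H) = 0.274. P('match'|H) = 0.853, P('match'|¬H) = 0.081.
Update on result 1 ('match'): P(H) ← 0.853·0.2740 / (0.853·0.2740 + 0.081·0.7260) = 0.23372/0.29253 = 0.7990.
Update on result 2 ('match'): P(H) ← 0.853·0.7990 / (0.853·0.7990 + 0.081·0.2010) = 0.68152/0.69781 = 0.9767.

Posterior P(H) ≈ 0.977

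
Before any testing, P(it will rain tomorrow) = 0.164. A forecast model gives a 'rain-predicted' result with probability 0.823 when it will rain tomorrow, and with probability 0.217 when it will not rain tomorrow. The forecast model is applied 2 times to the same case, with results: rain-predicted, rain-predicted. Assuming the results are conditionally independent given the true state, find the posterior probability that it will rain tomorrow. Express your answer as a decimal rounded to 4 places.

Posterior P(H) ≈ 0.7383

Let H be the event that it will rain tomorrow; start with P(H) = 0.164. P('rain-predicted'|H) = 0.823, P('rain-predicted'|¬H) = 0.217.
Update on result 1 ('rain-predicted'): P(H) ← 0.823·0.1640 / (0.823·0.1640 + 0.217·0.8360) = 0.13497/0.31638 = 0.4266.
Update on result 2 ('rain-predicted'): P(H) ← 0.823·0.4266 / (0.823·0.4266 + 0.217·0.5734) = 0.35110/0.47552 = 0.7383.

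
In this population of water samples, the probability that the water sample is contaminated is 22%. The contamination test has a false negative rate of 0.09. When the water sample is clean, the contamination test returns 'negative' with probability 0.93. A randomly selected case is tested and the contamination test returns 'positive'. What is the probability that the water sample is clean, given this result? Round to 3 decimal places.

P(¬H | E) ≈ 0.214

Let H be the event that the water sample is contaminated. P(H) = 0.22, so P(¬H) = 0.78. With E the 'positive' result, P(E|H) = 0.91 and P(E|¬H) = 0.07.
P(E) = 0.91·0.22 + 0.07·0.78 = 0.20020 + 0.054600 = 0.25480.
By Bayes' theorem, P(H|E) = 0.20020 / 0.25480 = 0.786. Hence P(¬H|E) = 1 − 0.786 = 0.214.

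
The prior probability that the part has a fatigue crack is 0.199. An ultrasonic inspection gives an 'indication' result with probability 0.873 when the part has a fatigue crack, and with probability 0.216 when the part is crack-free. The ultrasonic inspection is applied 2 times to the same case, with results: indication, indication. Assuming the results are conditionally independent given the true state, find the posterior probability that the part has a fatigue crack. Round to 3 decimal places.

Let H be the event that the part has a fatigue crack; start with P(H) = 0.199. P('indication'|H) = 0.873, P('indication'|¬H) = 0.216.
Update on result 1 ('indication'): P(H) ← 0.873·0.1990 / (0.873·0.1990 + 0.216·0.8010) = 0.17373/0.34674 = 0.5010.
Update on result 2 ('indication'): P(H) ← 0.873·0.5010 / (0.873·0.5010 + 0.216·0.4990) = 0.43740/0.54517 = 0.8023.

Posterior P(H) ≈ 0.802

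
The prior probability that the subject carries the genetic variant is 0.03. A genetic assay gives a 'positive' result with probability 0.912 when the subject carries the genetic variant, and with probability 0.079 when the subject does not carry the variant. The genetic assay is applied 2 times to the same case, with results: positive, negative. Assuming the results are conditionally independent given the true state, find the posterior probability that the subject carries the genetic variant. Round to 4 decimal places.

With H the event that the subject carries the genetic variant, the joint likelihood of the observed sequence is P(data|H) = 0.912·0.088 = 0.080256 and P(data|¬H) = 0.079·0.921 = 0.072759.
Bayes: P(H|data) = 0.03·0.080256 / (0.03·0.080256 + 0.97·0.072759) = 0.0024077/0.072984 = 0.0330.

Posterior P(H) ≈ 0.0330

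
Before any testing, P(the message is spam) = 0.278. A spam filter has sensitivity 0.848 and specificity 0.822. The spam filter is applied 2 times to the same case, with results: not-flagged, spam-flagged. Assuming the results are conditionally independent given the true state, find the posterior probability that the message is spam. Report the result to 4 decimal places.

Posterior P(H) ≈ 0.2533

Let H be the event that the message is spam; start with P(H) = 0.278. P('spam-flagged'|H) = 0.848, P('spam-flagged'|¬H) = 0.178.
Update on result 1 ('not-flagged'): P(H) ← 0.152·0.2780 / (0.152·0.2780 + 0.822·0.7220) = 0.042256/0.63574 = 0.0665.
Update on result 2 ('spam-flagged'): P(H) ← 0.848·0.0665 / (0.848·0.0665 + 0.178·0.9335) = 0.056364/0.22253 = 0.2533.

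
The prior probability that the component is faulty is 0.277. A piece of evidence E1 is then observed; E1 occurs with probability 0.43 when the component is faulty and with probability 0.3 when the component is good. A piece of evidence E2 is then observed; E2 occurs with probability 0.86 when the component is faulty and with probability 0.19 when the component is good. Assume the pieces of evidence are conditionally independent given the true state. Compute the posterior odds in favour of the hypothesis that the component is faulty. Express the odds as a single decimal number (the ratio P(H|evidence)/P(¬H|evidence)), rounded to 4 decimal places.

Prior odds = 0.277/(1−0.277) = 0.38313.
Likelihood ratio for E1 = 0.43/0.3 = 1.4333.
Likelihood ratio for E2 = 0.86/0.19 = 4.5263.
Posterior odds = prior odds × LR₁ × LR₂ = 2.4856.

Posterior odds ≈ 2.4856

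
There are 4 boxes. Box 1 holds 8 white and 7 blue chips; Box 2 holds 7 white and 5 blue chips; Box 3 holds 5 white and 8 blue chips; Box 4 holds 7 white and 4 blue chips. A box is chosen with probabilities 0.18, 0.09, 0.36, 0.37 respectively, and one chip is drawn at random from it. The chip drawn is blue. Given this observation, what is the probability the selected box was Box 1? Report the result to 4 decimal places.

Tabulate prior·likelihood by source: [1] prior 0.18, lik 0.4667, product 0.08400; [2] prior 0.09, lik 0.4167, product 0.03750; [3] prior 0.36, lik 0.6154, product 0.2215; [4] prior 0.37, lik 0.3636, product 0.1345.
Normalizing constant = 0.47758; the posterior for Box 1 is its product over the sum, 0.08400/0.47758 = 0.1759.

Posterior probability ≈ 0.1759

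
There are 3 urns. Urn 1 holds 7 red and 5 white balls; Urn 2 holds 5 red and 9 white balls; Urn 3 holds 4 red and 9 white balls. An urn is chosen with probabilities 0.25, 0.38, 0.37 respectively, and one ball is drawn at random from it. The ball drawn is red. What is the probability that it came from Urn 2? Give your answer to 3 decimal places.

Tabulate prior·likelihood by source: [1] prior 0.25, lik 0.5833, product 0.1458; [2] prior 0.38, lik 0.3571, product 0.1357; [3] prior 0.37, lik 0.3077, product 0.1138.
Normalizing constant = 0.39539; the posterior for Urn 2 is its product over the sum, 0.1357/0.39539 = 0.343.

Posterior probability ≈ 0.343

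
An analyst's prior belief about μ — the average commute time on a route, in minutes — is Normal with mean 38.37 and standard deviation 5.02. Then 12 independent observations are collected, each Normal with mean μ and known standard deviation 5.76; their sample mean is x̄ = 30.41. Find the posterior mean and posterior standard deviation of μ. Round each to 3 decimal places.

With known σ, the Normal prior is conjugate. Weight on the data is w = (n/σ²)/(n/σ² + 1/τ₀²) = 0.361690/(0.361690+0.0396819) = 0.90113.
Posterior mean = w·x̄ + (1−w)·μ₀ = 0.90113·30.41 + 0.098866·38.37 = 31.197. Posterior variance = 1/(0.361690+0.0396819) = 2.49146, so SD = 1.578.

Posterior mean ≈ 31.197; posterior SD ≈ 1.578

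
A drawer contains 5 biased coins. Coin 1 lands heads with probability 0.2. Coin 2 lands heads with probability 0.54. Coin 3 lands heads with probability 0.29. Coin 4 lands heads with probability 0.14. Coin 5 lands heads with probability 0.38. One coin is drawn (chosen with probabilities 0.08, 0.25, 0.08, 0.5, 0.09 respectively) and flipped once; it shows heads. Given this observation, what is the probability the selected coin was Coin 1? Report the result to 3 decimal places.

Posterior probability ≈ 0.057

Tabulate prior·likelihood by source: [1] prior 0.08, lik 0.2, product 0.01600; [2] prior 0.25, lik 0.54, product 0.1350; [3] prior 0.08, lik 0.29, product 0.02320; [4] prior 0.5, lik 0.14, product 0.07000; [5] prior 0.09, lik 0.38, product 0.03420.
Normalizing constant = 0.27840; the posterior for Coin 1 is its product over the sum, 0.01600/0.27840 = 0.057.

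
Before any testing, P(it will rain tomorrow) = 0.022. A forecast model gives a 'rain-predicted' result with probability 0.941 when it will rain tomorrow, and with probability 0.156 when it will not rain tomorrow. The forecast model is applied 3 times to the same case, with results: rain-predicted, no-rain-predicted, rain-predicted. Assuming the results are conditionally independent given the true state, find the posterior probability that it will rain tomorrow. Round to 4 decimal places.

With H the event that it will rain tomorrow, the joint likelihood of the observed sequence is P(data|H) = 0.941·0.059·0.941 = 0.052243 and P(data|¬H) = 0.156·0.844·0.156 = 0.020540.
Bayes: P(H|data) = 0.022·0.052243 / (0.022·0.052243 + 0.978·0.020540) = 0.0011494/0.021237 = 0.0541.

Posterior P(H) ≈ 0.0541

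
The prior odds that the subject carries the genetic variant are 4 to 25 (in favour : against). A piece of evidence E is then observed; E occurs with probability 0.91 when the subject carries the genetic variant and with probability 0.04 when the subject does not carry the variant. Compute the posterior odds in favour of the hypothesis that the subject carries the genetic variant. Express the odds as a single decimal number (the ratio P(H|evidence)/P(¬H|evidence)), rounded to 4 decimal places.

Prior odds = 4/25 = 0.16000. In log-odds, ln(0.16000) = -1.8326.
Add log likelihood ratio: ln(22.750) = 3.1246.
Posterior log-odds = 1.2920, so posterior odds = exp(1.2920) = 3.6400.

Posterior odds ≈ 3.6400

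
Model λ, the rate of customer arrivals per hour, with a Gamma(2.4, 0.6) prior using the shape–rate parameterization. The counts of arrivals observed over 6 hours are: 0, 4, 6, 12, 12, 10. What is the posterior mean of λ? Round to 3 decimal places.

The Poisson likelihood adds the total count to the shape and the number of exposure periods to the rate. Here ∑xᵢ = 44 and n = 6, so shape 2.4→46.4 and rate 0.6→6.6.
E[λ | data] = 46.4/6.6 = 7.030.

Posterior mean ≈ 7.030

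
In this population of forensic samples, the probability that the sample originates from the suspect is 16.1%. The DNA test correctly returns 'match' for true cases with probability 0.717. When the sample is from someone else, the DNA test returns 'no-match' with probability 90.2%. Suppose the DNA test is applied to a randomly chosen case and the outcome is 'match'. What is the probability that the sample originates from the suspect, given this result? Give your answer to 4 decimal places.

P(H | E) ≈ 0.5840

Write H for 'the sample originates from the suspect'. Prior odds H:¬H = 0.161/0.839 = 0.19190. For the 'match' outcome, the likelihood ratio is 0.717/0.098 = 7.3163.
Posterior odds = 0.19190 × 7.3163 = 1.4040, so P(H|E) = 1.4040/(1+1.4040) = 0.5840.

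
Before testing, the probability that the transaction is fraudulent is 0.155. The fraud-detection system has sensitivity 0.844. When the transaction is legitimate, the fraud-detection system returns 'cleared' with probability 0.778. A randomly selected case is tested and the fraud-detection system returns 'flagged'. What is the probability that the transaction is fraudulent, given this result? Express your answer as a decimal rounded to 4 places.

P(H | E) ≈ 0.4109

Write H for 'the transaction is fraudulent'. Prior odds H:¬H = 0.155/0.845 = 0.18343. For the 'flagged' outcome, the likelihood ratio is 0.844/0.222 = 3.8018.
Posterior odds = 0.18343 × 3.8018 = 0.69737, so P(H|E) = 0.69737/(1+0.69737) = 0.4109.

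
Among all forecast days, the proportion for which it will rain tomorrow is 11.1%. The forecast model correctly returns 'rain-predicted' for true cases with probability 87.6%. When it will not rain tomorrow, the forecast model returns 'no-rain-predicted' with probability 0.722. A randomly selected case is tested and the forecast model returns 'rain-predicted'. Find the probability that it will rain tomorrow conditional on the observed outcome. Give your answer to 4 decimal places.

Write H for 'it will rain tomorrow'. Prior odds H:¬H = 0.111/0.889 = 0.12486. For the 'rain-predicted' outcome, the likelihood ratio is 0.876/0.278 = 3.1511.
Posterior odds = 0.12486 × 3.1511 = 0.39344, so P(H|E) = 0.39344/(1+0.39344) = 0.2824.

P(H | E) ≈ 0.2824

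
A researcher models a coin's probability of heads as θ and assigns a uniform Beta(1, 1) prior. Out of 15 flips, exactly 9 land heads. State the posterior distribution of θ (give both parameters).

Posterior: Beta(10, 7)

Observing 9 successes and 6 failures updates Beta(1, 1) by adding the success and failure counts to the two shape parameters: α = 1+9 = 10, β = 1+6 = 7.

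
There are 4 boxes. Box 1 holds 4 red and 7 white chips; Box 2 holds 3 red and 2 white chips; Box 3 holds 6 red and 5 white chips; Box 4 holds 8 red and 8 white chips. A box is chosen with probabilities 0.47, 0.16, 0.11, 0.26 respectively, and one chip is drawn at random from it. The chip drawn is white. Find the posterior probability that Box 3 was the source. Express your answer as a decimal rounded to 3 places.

Tabulate prior·likelihood by source: [1] prior 0.47, lik 0.6364, product 0.2991; [2] prior 0.16, lik 0.4, product 0.06400; [3] prior 0.11, lik 0.4545, product 0.05000; [4] prior 0.26, lik 0.5, product 0.1300.
Normalizing constant = 0.54309; the posterior for Box 3 is its product over the sum, 0.05000/0.54309 = 0.092.

Posterior probability ≈ 0.092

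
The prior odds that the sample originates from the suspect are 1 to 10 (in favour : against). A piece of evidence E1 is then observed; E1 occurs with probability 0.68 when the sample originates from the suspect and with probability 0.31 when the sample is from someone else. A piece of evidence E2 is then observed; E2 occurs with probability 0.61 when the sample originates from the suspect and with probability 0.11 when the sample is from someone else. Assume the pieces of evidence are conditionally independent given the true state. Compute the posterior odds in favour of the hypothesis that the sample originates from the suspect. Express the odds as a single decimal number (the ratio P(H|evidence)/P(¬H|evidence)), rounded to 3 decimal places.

Prior odds = 1/10 = 0.10000. In log-odds, ln(0.10000) = -2.3026.
Add log likelihood ratios: ln(2.1935) + ln(5.5455) = 2.4985.
Posterior log-odds = 0.19591, so posterior odds = exp(0.19591) = 1.2164.

Posterior odds ≈ 1.216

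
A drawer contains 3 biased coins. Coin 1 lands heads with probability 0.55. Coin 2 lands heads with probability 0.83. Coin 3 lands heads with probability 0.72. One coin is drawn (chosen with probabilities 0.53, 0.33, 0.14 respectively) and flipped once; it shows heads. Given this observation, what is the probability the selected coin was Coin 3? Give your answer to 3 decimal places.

Tabulate prior·likelihood by source: [1] prior 0.53, lik 0.55, product 0.2915; [2] prior 0.33, lik 0.83, product 0.2739; [3] prior 0.14, lik 0.72, product 0.1008.
Normalizing constant = 0.66620; the posterior for Coin 3 is its product over the sum, 0.1008/0.66620 = 0.151.

Posterior probability ≈ 0.151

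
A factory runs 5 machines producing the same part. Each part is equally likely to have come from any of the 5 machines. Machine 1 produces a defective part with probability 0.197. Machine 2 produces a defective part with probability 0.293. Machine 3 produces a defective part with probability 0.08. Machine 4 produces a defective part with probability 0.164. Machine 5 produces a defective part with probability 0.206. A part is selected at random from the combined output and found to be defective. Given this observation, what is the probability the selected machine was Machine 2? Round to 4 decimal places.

Posterior probability ≈ 0.3117

P(defective|M1) = 0.197; P(defective|M2) = 0.293; P(defective|M3) = 0.08; P(defective|M4) = 0.164; P(defective|M5) = 0.206.
Prior × likelihood for each source: 0.2·0.197=0.03940, 0.2·0.293=0.05860, 0.2·0.08=0.01600, 0.2·0.164=0.03280, 0.2·0.206=0.04120. Summing gives P(defective) = 0.18800.
P(Machine 2 | defective) = 0.05860 / 0.18800 = 0.3117.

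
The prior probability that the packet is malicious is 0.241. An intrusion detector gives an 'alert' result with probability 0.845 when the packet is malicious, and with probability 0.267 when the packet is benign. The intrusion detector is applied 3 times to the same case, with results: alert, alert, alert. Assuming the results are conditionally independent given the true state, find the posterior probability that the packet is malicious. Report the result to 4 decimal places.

Posterior P(H) ≈ 0.9096

With H the event that the packet is malicious, the joint likelihood of the observed sequence is P(data|H) = 0.845·0.845·0.845 = 0.60335 and P(data|¬H) = 0.267·0.267·0.267 = 0.019034.
Bayes: P(H|data) = 0.241·0.60335 / (0.241·0.60335 + 0.759·0.019034) = 0.14541/0.15985 = 0.9096.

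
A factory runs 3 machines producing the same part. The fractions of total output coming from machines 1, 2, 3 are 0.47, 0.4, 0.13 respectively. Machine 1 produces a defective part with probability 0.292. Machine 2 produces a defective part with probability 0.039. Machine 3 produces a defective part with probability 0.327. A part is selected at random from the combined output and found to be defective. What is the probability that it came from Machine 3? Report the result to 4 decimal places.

Tabulate prior·likelihood by source: [1] prior 0.47, lik 0.292, product 0.1372; [2] prior 0.4, lik 0.039, product 0.01560; [3] prior 0.13, lik 0.327, product 0.04251.
Normalizing constant = 0.19535; the posterior for Machine 3 is its product over the sum, 0.04251/0.19535 = 0.2176.

Posterior probability ≈ 0.2176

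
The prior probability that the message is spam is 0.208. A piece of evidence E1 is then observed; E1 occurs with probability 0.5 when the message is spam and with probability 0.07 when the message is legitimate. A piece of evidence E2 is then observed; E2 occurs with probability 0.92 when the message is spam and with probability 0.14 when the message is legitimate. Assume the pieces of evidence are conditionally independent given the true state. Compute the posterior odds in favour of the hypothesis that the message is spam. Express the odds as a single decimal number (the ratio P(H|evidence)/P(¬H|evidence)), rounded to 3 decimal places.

Posterior odds ≈ 12.327

Prior odds = 0.208/(1−0.208) = 0.26263.
Likelihood ratio for E1 = 0.5/0.07 = 7.1429.
Likelihood ratio for E2 = 0.92/0.14 = 6.5714.
Posterior odds = prior odds × LR₁ × LR₂ = 12.327.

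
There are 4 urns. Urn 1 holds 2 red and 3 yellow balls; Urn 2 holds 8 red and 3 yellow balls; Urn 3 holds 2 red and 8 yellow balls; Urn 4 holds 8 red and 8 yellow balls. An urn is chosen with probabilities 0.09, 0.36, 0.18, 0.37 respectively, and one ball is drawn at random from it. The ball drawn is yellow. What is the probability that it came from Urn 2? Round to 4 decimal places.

Posterior probability ≈ 0.2040

P(yellow|Urn 1) = 0.6; P(yellow|Urn 2) = 0.2727; P(yellow|Urn 3) = 0.8; P(yellow|Urn 4) = 0.5.
Prior × likelihood for each source: 0.09·0.6=0.05400, 0.36·0.2727=0.09818, 0.18·0.8=0.1440, 0.37·0.5=0.1850. Summing gives P(yellow) = 0.48118.
P(Urn 2 | yellow) = 0.09818 / 0.48118 = 0.2040.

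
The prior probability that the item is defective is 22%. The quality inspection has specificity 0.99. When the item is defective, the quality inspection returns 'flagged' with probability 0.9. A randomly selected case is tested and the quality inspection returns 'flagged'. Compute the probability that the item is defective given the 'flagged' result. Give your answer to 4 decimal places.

P(H | E) ≈ 0.9621

Write H for 'the item is defective'. Prior odds H:¬H = 0.22/0.78 = 0.28205. For the 'flagged' outcome, the likelihood ratio is 0.9/0.01 = 90.000.
Posterior odds = 0.28205 × 90.000 = 25.385, so P(H|E) = 25.385/(1+25.385) = 0.9621.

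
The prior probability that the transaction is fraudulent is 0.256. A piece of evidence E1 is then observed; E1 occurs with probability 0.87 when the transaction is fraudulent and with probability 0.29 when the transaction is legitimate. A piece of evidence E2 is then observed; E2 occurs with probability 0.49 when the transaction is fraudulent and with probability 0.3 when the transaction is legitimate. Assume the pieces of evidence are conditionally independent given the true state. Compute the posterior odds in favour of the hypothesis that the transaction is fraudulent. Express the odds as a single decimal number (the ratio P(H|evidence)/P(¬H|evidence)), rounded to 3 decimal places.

Posterior odds ≈ 1.686

Prior odds = 0.256/(1−0.256) = 0.34409.
Likelihood ratio for E1 = 0.87/0.29 = 3.0000.
Likelihood ratio for E2 = 0.49/0.3 = 1.6333.
Posterior odds = prior odds × LR₁ × LR₂ = 1.6860.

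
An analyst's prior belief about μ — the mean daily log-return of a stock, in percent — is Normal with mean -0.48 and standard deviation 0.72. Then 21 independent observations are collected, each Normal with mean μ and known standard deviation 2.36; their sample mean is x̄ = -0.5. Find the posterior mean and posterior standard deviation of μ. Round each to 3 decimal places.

Posterior mean ≈ -0.493; posterior SD ≈ 0.419

With known σ, the Normal prior is conjugate. Weight on the data is w = (n/σ²)/(n/σ² + 1/τ₀²) = 3.77047/(3.77047+1.92901) = 0.66155.
Posterior mean = w·x̄ + (1−w)·μ₀ = 0.66155·-0.5 + 0.33845·-0.48 = -0.493. Posterior variance = 1/(3.77047+1.92901) = 0.175455, so SD = 0.419.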